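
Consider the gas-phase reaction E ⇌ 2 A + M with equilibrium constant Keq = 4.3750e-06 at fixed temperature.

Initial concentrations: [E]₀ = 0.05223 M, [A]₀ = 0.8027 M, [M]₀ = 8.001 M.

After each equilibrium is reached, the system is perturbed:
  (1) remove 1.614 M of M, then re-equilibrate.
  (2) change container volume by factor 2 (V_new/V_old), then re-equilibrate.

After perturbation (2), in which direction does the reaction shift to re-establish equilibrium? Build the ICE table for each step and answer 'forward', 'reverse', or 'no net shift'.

Q₀ = 98.7 vs Keq = 4.3750e-06 ⇒ Q>K, reverse
Step 1:
                   E          A          M
  I          0.05223     0.8027      8.001
  C           0.4011    -0.8022    -0.4011
  E           0.4533 5.1085e-04        7.6
  solve Keq expr → x = -0.4011; check Q = 4.3750e-06
Then remove 1.614 M of M.
Step 2:
                   E          A          M
  I           0.4533 5.1085e-04      5.986
  C       -3.2371e-05 6.4743e-05 3.2371e-05
  E           0.4533 5.7559e-04      5.986
  solve Keq expr → x = 3.2371e-05; check Q = 4.3750e-06
Then change container volume by factor 2 (V_new/V_old).
Step 3:
                   E          A          M
  I           0.2266 2.8779e-04      2.993
  C       -1.4380e-04 2.8760e-04 1.4380e-04
  E           0.2265 5.7539e-04      2.993
  solve Keq expr → x = 1.4380e-04; check Q = 4.3750e-06

Direction: forward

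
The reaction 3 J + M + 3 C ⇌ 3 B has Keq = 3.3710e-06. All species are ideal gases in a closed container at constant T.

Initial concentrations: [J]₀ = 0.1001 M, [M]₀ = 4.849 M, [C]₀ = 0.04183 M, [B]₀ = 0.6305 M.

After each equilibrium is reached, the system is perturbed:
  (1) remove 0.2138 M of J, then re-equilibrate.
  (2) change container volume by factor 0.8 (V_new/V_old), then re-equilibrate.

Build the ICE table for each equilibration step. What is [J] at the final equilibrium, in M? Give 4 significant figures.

[J]_eq = 0.6315 M

Q₀ = 7.0410e+05 vs Keq = 3.3710e-06 ⇒ Q>K, reverse
Step 1:
                   J          M          C          B
  Initial     0.1001      4.849    0.04183     0.6305
  Change      0.6183     0.2061     0.6183    -0.6183
  Equil       0.7184      5.055     0.6601     0.0122
  solve Keq expr → x = -0.2061; check Q = 3.3710e-06
Then remove 0.2138 M of J.
Step 2:
                   J          M          C          B
  Initial     0.5046      5.055     0.6601     0.0122
  Change    0.003525   0.001175   0.003525  -0.003525
  Equil       0.5081      5.056     0.6637   0.008678
  solve Keq expr → x = -0.001175; check Q = 3.3710e-06
Then change container volume by factor 0.8 (V_new/V_old).
Step 3:
                   J          M          C          B
  Initial     0.6352       6.32     0.8296    0.01085
  Change   -0.003612  -0.001204  -0.003612   0.003612
  Equil       0.6315      6.319      0.826    0.01446
  solve Keq expr → x = 0.001204; check Q = 3.3710e-06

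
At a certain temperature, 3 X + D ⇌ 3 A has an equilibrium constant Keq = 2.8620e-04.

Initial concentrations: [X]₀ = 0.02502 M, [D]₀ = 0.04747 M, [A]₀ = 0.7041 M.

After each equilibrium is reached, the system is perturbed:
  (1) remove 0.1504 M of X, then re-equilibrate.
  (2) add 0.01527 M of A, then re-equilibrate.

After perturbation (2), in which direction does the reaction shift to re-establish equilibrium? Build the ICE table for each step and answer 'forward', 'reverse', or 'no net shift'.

Q₀ = 4.6949e+05 vs Keq = 2.8620e-04 ⇒ Q>K, reverse
Step 1:
                   X          D          A
  init       0.02502    0.04747     0.7041
  Δ           0.6742     0.2247    -0.6742
  eq          0.6993     0.2722    0.02987
  solve Keq expr → x = -0.2247; check Q = 2.8620e-04
Then remove 0.1504 M of X.
Step 2:
                   X          D          A
  init        0.5489     0.2722    0.02987
  Δ         0.006104   0.002035  -0.006104
  eq           0.555     0.2742    0.02376
  solve Keq expr → x = -0.002035; check Q = 2.8620e-04
Then add 0.01527 M of A.
Step 3:
                   X          D          A
  init         0.555     0.2742    0.03903
  Δ          0.01451   0.004835   -0.01451
  eq          0.5695     0.2791    0.02452
  solve Keq expr → x = -0.004835; check Q = 2.8620e-04

Direction: reverse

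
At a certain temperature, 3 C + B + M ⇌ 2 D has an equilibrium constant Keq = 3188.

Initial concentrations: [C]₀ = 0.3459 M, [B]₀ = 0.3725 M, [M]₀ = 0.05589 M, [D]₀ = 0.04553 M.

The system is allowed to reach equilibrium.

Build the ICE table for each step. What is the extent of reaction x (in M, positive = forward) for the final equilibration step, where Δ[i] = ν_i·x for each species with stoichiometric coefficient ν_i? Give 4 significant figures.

Q₀ = 2.406 vs Keq = 3188 ⇒ Q<K, forward
Step 1:
                   C          B          M          D
  I           0.3459     0.3725    0.05589    0.04553
  C          -0.1577   -0.05255   -0.05255     0.1051
  E           0.1882     0.3199   0.003336     0.1506
  solve Keq expr → x = 0.05255; check Q = 3188

x = 0.05255 M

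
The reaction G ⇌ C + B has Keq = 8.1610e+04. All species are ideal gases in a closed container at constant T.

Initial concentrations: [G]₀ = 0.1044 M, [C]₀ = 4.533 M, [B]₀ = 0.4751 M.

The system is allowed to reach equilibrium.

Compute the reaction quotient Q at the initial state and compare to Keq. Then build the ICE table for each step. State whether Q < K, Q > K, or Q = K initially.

Q₀ = 20.63 vs Keq = 8.1610e+04 ⇒ Q<K, forward
Step 1:
                    G           C           B
  Initial      0.1044       4.533      0.4751
  Change      -0.1044      0.1044      0.1044
  Equil    3.2927e-05       4.637      0.5795
  solve Keq expr → x = 0.1044; check Q = 8.1610e+04

Q₀ = 20.63; Q < K (proceeds forward)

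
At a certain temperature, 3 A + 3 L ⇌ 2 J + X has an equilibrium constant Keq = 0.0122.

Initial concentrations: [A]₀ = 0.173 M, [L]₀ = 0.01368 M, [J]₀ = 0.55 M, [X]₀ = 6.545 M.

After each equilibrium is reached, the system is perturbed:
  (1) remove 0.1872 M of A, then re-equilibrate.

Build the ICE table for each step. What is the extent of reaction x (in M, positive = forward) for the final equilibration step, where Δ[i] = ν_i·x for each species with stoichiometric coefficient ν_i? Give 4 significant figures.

Q₀ = 1.4936e+08 vs Keq = 0.0122 ⇒ Q>K, reverse
Step 1:
                   A          L          J          X
  init         0.173    0.01368       0.55      6.545
  Δ           0.7813     0.7813    -0.5209    -0.2604
  eq          0.9543      0.795    0.02912      6.285
  solve Keq expr → x = -0.2604; check Q = 0.0122
Then remove 0.1872 M of A.
Step 2:
                   A          L          J          X
  init        0.7671      0.795    0.02912      6.285
  Δ          0.01086    0.01086  -0.007238  -0.003619
  eq           0.778     0.8059    0.02188      6.281
  solve Keq expr → x = -0.003619; check Q = 0.0122

x = -0.003619 M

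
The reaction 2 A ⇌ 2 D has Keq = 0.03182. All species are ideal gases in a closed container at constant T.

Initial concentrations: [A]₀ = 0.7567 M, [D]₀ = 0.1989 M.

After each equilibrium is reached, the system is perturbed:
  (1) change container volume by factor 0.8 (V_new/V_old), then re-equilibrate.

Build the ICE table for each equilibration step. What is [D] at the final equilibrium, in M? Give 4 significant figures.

Q₀ = 0.06909 vs Keq = 0.03182 ⇒ Q>K, reverse
Step 1:
                   A          D
  Initial     0.7567     0.1989
  Change     0.05424   -0.05424
  Equil       0.8109     0.1447
  solve Keq expr → x = -0.02712; check Q = 0.03182
Then change container volume by factor 0.8 (V_new/V_old).
Step 2:
                   A          D
  Initial      1.014     0.1808
  Change           0          0
  Equil        1.014     0.1808
  solve Keq expr → x = 0; check Q = 0.03182

[D]_eq = 0.1808 M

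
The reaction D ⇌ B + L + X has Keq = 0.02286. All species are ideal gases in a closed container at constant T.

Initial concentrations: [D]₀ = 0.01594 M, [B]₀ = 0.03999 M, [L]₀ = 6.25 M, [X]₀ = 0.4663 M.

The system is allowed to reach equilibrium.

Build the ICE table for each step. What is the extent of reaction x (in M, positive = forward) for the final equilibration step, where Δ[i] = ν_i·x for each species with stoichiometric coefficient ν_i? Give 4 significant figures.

x = -0.03951 M

Q₀ = 7.312 vs Keq = 0.02286 ⇒ Q>K, reverse
Step 1:
                  D         B         L         X
  init      0.01594   0.03999      6.25    0.4663
  Δ         0.03951  -0.03951  -0.03951  -0.03951
  eq        0.05545 4.7825e-04      6.21    0.4268
  solve Keq expr → x = -0.03951; check Q = 0.02286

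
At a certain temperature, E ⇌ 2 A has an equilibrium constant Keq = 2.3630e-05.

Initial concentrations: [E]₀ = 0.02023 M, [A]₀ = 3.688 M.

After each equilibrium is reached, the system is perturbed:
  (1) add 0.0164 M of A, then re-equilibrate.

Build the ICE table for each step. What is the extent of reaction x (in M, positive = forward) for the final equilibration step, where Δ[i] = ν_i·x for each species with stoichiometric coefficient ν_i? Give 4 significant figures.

Q₀ = 672.3 vs Keq = 2.3630e-05 ⇒ Q>K, reverse
Step 1:
                  E         A
  init      0.02023     3.688
  Δ           1.841    -3.681
  eq          1.861  0.006631
  solve Keq expr → x = -1.841; check Q = 2.3630e-05
Then add 0.0164 M of A.
Step 2:
                  E         A
  init        1.861   0.02303
  Δ        0.008193  -0.01639
  eq          1.869  0.006646
  solve Keq expr → x = -0.008193; check Q = 2.3630e-05

x = -0.008193 M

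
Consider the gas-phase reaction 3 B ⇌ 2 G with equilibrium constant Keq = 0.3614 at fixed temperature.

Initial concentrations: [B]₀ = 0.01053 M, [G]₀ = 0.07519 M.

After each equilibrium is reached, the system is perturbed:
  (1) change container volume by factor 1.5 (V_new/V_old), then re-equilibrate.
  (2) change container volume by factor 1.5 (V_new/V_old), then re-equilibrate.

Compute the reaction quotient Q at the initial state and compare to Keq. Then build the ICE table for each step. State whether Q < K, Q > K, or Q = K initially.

Q₀ = 4842; Q > K (proceeds reverse)

Q₀ = 4842 vs Keq = 0.3614 ⇒ Q>K, reverse
Step 1:
                    B           G
  I           0.01053     0.07519
  C           0.08582    -0.05721
  E           0.09635     0.01798
  solve Keq expr → x = -0.02861; check Q = 0.3614
Then change container volume by factor 1.5 (V_new/V_old).
Step 2:
                    B           G
  I           0.06423     0.01199
  C          0.002451   -0.001634
  E           0.06668     0.01035
  solve Keq expr → x = -8.1698e-04; check Q = 0.3614
Then change container volume by factor 1.5 (V_new/V_old).
Step 3:
                    B           G
  I           0.04445    0.006901
  C          0.001475 -9.8356e-04
  E           0.04593    0.005918
  solve Keq expr → x = -4.9178e-04; check Q = 0.3614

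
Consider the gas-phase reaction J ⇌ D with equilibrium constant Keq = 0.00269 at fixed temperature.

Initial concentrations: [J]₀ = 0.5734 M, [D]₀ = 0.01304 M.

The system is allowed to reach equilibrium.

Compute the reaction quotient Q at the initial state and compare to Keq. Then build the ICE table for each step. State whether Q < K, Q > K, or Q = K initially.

Q₀ = 0.02274 vs Keq = 0.00269 ⇒ Q>K, reverse
Step 1:
                    J           D
  init         0.5734     0.01304
  Δ           0.01147    -0.01147
  eq           0.5849    0.001573
  solve Keq expr → x = -0.01147; check Q = 0.00269

Q₀ = 0.02274; Q > K (proceeds reverse)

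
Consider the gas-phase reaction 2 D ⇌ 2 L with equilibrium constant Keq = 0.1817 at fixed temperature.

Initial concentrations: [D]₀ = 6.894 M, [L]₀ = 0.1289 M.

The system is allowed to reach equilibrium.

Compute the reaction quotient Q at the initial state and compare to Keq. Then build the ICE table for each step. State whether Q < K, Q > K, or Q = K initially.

Q₀ = 3.4959e-04 vs Keq = 0.1817 ⇒ Q<K, forward
Step 1:
                   D          L
  I            6.894     0.1289
  C            -1.97       1.97
  E            4.924      2.099
  solve Keq expr → x = 0.985; check Q = 0.1817

Q₀ = 3.4959e-04; Q < K (proceeds forward)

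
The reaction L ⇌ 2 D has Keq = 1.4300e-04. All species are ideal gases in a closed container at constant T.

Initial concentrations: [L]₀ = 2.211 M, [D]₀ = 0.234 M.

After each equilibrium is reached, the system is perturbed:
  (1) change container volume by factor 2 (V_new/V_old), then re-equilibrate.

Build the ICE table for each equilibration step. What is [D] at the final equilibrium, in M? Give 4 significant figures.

Q₀ = 0.02477 vs Keq = 1.4300e-04 ⇒ Q>K, reverse
Step 1:
                   L          D
  I            2.211      0.234
  C           0.1079    -0.2158
  E            2.319    0.01821
  solve Keq expr → x = -0.1079; check Q = 1.4300e-04
Then change container volume by factor 2 (V_new/V_old).
Step 2:
                   L          D
  I            1.159   0.009105
  C         -0.00188   0.003761
  E            1.158    0.01287
  solve Keq expr → x = 0.00188; check Q = 1.4300e-04

[D]_eq = 0.01287 M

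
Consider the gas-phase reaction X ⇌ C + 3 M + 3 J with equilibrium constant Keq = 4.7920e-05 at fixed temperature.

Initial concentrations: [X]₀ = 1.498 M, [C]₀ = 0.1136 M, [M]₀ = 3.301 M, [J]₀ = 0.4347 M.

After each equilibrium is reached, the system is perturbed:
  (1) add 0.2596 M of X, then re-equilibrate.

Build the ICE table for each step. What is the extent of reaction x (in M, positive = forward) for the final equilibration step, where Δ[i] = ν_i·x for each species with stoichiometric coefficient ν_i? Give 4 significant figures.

x = 3.4604e-04 M

Q₀ = 0.2241 vs Keq = 4.7920e-05 ⇒ Q>K, reverse
Step 1:
                   X          C          M          J
  init         1.498     0.1136      3.301     0.4347
  Δ           0.1108    -0.1108    -0.3325    -0.3325
  eq           1.609   0.002762      2.968     0.1022
  solve Keq expr → x = -0.1108; check Q = 4.7920e-05
Then add 0.2596 M of X.
Step 2:
                   X          C          M          J
  init         1.868   0.002762      2.968     0.1022
  Δ       -3.4604e-04 3.4604e-04   0.001038   0.001038
  eq           1.868   0.003108       2.97     0.1032
  solve Keq expr → x = 3.4604e-04; check Q = 4.7920e-05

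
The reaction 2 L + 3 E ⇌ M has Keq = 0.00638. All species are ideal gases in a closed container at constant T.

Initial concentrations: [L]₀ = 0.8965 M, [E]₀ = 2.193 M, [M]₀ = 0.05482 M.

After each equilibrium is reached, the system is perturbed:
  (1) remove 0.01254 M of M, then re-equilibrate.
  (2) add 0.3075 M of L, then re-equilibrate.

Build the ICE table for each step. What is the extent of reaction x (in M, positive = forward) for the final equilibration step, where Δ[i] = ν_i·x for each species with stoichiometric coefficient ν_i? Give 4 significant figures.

x = 0.02523 M

Q₀ = 0.006467 vs Keq = 0.00638 ⇒ Q>K, reverse
Step 1:
                   L          E          M
  Initial     0.8965      2.193    0.05482
  Change    0.001011   0.001516 -5.0541e-04
  Equil       0.8975      2.195    0.05431
  solve Keq expr → x = -5.0541e-04; check Q = 0.00638
Then remove 0.01254 M of M.
Step 2:
                   L          E          M
  Initial     0.8975      2.195    0.04177
  Change    -0.01728   -0.02592   0.008639
  Equil       0.8802      2.169    0.05041
  solve Keq expr → x = 0.008639; check Q = 0.00638
Then add 0.3075 M of L.
Step 3:
                   L          E          M
  Initial      1.188      2.169    0.05041
  Change    -0.05047    -0.0757    0.02523
  Equil        1.137      2.093    0.07565
  solve Keq expr → x = 0.02523; check Q = 0.00638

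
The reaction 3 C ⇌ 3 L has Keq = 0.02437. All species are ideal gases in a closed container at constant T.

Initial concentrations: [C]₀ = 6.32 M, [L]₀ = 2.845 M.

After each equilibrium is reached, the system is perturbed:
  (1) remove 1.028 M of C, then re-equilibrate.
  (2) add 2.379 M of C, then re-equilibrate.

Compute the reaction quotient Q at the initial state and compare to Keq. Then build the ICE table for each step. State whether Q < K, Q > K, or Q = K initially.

Q₀ = 0.09122 vs Keq = 0.02437 ⇒ Q>K, reverse
Step 1:
                    C           L
  I              6.32       2.845
  C            0.7851     -0.7851
  E             7.105        2.06
  solve Keq expr → x = -0.2617; check Q = 0.02437
Then remove 1.028 M of C.
Step 2:
                    C           L
  I             6.077        2.06
  C            0.2311     -0.2311
  E             6.308       1.829
  solve Keq expr → x = -0.07702; check Q = 0.02437
Then add 2.379 M of C.
Step 3:
                    C           L
  I             8.687       1.829
  C           -0.5347      0.5347
  E             8.152       2.364
  solve Keq expr → x = 0.1782; check Q = 0.02437

Q₀ = 0.09122; Q > K (proceeds reverse)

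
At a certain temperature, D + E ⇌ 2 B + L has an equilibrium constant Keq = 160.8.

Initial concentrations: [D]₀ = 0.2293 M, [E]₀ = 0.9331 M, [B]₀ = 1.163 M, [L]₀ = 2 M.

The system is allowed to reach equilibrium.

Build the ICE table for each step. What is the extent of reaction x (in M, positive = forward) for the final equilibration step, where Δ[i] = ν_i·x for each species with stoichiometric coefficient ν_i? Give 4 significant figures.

x = 0.1864 M

Q₀ = 12.64 vs Keq = 160.8 ⇒ Q<K, forward
Step 1:
                  D         E         B         L
  init       0.2293    0.9331     1.163         2
  Δ         -0.1864   -0.1864    0.3727    0.1864
  eq        0.04294    0.7467     1.536     2.186
  solve Keq expr → x = 0.1864; check Q = 160.8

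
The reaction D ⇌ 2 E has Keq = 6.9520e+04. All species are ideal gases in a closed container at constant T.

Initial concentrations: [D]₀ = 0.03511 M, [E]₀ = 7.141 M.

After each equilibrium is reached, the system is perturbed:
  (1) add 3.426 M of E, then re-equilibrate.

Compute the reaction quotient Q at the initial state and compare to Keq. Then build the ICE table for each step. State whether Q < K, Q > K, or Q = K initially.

Q₀ = 1452 vs Keq = 6.9520e+04 ⇒ Q<K, forward
Step 1:
                    D           E
  Initial     0.03511       7.141
  Change     -0.03436     0.06872
  Equil    7.4770e-04        7.21
  solve Keq expr → x = 0.03436; check Q = 6.9520e+04
Then add 3.426 M of E.
Step 2:
                    D           E
  Initial  7.4770e-04       10.64
  Change   8.7890e-04   -0.001758
  Equil      0.001627       10.63
  solve Keq expr → x = -8.7890e-04; check Q = 6.9520e+04

Q₀ = 1452; Q < K (proceeds forward)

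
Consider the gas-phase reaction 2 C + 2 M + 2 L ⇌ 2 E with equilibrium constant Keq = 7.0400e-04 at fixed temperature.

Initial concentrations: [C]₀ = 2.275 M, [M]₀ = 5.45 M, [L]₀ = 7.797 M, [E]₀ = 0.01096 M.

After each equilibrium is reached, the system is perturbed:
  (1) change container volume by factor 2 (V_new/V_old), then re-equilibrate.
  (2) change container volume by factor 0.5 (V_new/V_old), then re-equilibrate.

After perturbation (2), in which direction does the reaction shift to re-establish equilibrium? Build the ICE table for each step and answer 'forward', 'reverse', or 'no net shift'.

Direction: forward

Q₀ = 1.2853e-08 vs Keq = 7.0400e-04 ⇒ Q<K, forward
Step 1:
                    C           M           L           E
  init          2.275        5.45       7.797     0.01096
  Δ            -1.006      -1.006      -1.006       1.006
  eq            1.269       4.444       6.791       1.017
  solve Keq expr → x = 0.5028; check Q = 7.0400e-04
Then change container volume by factor 2 (V_new/V_old).
Step 2:
                    C           M           L           E
  init         0.6347       2.222       3.396      0.5083
  Δ            0.2836      0.2836      0.2836     -0.2836
  eq           0.9183       2.506       3.679      0.2246
  solve Keq expr → x = -0.1418; check Q = 7.0400e-04
Then change container volume by factor 0.5 (V_new/V_old).
Step 3:
                    C           M           L           E
  init          1.837       5.012       7.359      0.4493
  Δ           -0.5673     -0.5673     -0.5673      0.5673
  eq            1.269       4.444       6.791       1.017
  solve Keq expr → x = 0.2836; check Q = 7.0400e-04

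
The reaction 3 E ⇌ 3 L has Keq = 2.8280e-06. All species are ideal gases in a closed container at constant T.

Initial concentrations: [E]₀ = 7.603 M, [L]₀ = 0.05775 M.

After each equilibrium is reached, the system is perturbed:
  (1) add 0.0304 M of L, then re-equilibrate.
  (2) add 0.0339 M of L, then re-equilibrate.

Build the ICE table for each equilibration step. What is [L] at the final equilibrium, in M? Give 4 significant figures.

[L]_eq = 0.1077 M

Q₀ = 4.3823e-07 vs Keq = 2.8280e-06 ⇒ Q<K, forward
Step 1:
                   E          L
  Initial      7.603    0.05775
  Change    -0.04907    0.04907
  Equil        7.554     0.1068
  solve Keq expr → x = 0.01636; check Q = 2.8280e-06
Then add 0.0304 M of L.
Step 2:
                   E          L
  Initial      7.554     0.1372
  Change     0.02998   -0.02998
  Equil        7.584     0.1072
  solve Keq expr → x = -0.009992; check Q = 2.8280e-06
Then add 0.0339 M of L.
Step 3:
                   E          L
  Initial      7.584     0.1411
  Change     0.03343   -0.03343
  Equil        7.617     0.1077
  solve Keq expr → x = -0.01114; check Q = 2.8280e-06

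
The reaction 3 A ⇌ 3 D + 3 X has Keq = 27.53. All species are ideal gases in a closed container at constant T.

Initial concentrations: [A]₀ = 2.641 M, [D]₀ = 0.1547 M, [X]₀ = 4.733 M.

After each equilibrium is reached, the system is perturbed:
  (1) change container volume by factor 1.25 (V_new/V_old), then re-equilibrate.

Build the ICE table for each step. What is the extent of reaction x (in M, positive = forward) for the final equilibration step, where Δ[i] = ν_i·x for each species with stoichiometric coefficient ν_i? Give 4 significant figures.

x = 0.0349 M

Q₀ = 0.02131 vs Keq = 27.53 ⇒ Q<K, forward
Step 1:
                   A          D          X
  Initial      2.641     0.1547      4.733
  Change      -0.829      0.829      0.829
  Equil        1.812     0.9837      5.562
  solve Keq expr → x = 0.2763; check Q = 27.53
Then change container volume by factor 1.25 (V_new/V_old).
Step 2:
                   A          D          X
  Initial       1.45      0.787       4.45
  Change     -0.1047     0.1047     0.1047
  Equil        1.345     0.8917      4.554
  solve Keq expr → x = 0.0349; check Q = 27.53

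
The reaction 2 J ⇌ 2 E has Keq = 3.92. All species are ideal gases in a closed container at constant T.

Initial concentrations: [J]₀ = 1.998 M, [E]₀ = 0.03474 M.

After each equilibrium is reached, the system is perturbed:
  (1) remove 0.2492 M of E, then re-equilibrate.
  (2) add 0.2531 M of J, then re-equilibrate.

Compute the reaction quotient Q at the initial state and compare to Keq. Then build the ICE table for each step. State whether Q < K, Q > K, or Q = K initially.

Q₀ = 3.0232e-04 vs Keq = 3.92 ⇒ Q<K, forward
Step 1:
                   J          E
  init         1.998    0.03474
  Δ           -1.316      1.316
  eq          0.6822      1.351
  solve Keq expr → x = 0.6579; check Q = 3.92
Then remove 0.2492 M of E.
Step 2:
                   J          E
  init        0.6822      1.101
  Δ         -0.08363    0.08363
  eq          0.5985      1.185
  solve Keq expr → x = 0.04181; check Q = 3.92
Then add 0.2531 M of J.
Step 3:
                   J          E
  init        0.8516      1.185
  Δ          -0.1682     0.1682
  eq          0.6835      1.353
  solve Keq expr → x = 0.08408; check Q = 3.92

Q₀ = 3.0232e-04; Q < K (proceeds forward)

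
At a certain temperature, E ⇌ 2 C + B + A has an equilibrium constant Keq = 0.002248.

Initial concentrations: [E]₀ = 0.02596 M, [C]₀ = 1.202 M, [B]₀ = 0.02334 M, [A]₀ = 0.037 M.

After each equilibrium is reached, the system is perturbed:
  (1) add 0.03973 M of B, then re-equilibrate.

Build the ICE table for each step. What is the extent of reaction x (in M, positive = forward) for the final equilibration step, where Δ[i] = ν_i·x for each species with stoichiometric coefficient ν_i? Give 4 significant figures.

x = -0.01435 M

Q₀ = 0.04806 vs Keq = 0.002248 ⇒ Q>K, reverse
Step 1:
                  E         C         B         A
  Initial   0.02596     1.202   0.02334     0.037
  Change    0.01915  -0.03829  -0.01915  -0.01915
  Equil     0.04511     1.164  0.004194   0.01785
  solve Keq expr → x = -0.01915; check Q = 0.002248
Then add 0.03973 M of B.
Step 2:
                  E         C         B         A
  Initial   0.04511     1.164   0.04392   0.01785
  Change    0.01435  -0.02869  -0.01435  -0.01435
  Equil     0.05945     1.135   0.02958  0.003508
  solve Keq expr → x = -0.01435; check Q = 0.002248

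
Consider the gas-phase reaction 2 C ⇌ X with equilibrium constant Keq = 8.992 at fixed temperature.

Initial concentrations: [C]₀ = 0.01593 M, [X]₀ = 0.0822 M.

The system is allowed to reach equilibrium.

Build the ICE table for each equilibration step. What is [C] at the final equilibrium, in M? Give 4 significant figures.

[C]_eq = 0.07612 M

Q₀ = 323.9 vs Keq = 8.992 ⇒ Q>K, reverse
Step 1:
                  C         X
  Initial   0.01593    0.0822
  Change    0.06019   -0.0301
  Equil     0.07612    0.0521
  solve Keq expr → x = -0.0301; check Q = 8.992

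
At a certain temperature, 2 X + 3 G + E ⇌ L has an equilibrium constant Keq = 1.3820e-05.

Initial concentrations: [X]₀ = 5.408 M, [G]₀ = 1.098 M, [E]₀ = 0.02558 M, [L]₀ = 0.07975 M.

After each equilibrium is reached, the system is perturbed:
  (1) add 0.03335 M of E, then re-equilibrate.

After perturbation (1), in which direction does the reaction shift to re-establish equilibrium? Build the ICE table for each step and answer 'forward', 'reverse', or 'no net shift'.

Direction: forward

Q₀ = 0.08053 vs Keq = 1.3820e-05 ⇒ Q>K, reverse
Step 1:
                   X          G          E          L
  Initial      5.408      1.098    0.02558    0.07975
  Change      0.1593     0.2389    0.07964   -0.07964
  Equil        5.567      1.337     0.1052 1.0770e-04
  solve Keq expr → x = -0.07964; check Q = 1.3820e-05
Then add 0.03335 M of E.
Step 2:
                   X          G          E          L
  Initial      5.567      1.337     0.1386 1.0770e-04
  Change  -6.8130e-05 -1.0220e-04 -3.4065e-05 3.4065e-05
  Equil        5.567      1.337     0.1385 1.4177e-04
  solve Keq expr → x = 3.4065e-05; check Q = 1.3820e-05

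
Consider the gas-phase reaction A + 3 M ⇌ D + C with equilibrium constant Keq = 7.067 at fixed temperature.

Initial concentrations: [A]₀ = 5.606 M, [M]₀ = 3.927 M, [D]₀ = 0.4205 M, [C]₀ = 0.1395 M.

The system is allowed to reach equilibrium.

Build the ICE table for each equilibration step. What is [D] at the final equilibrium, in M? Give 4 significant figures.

[D]_eq = 1.594 M

Q₀ = 1.7278e-04 vs Keq = 7.067 ⇒ Q<K, forward
Step 1:
                   A          M          D          C
  init         5.606      3.927     0.4205     0.1395
  Δ           -1.174     -3.521      1.174      1.174
  eq           4.432     0.4058      1.594      1.313
  solve Keq expr → x = 1.174; check Q = 7.067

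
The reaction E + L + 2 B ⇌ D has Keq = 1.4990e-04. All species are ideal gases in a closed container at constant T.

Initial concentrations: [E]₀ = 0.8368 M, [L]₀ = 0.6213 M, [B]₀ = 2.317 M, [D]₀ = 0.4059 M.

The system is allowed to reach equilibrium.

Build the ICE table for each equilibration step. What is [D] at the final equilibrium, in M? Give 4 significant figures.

[D]_eq = 0.001863 M

Q₀ = 0.1454 vs Keq = 1.4990e-04 ⇒ Q>K, reverse
Step 1:
                    E           L           B           D
  init         0.8368      0.6213       2.317      0.4059
  Δ             0.404       0.404      0.8081      -0.404
  eq            1.241       1.025       3.125    0.001863
  solve Keq expr → x = -0.404; check Q = 1.4990e-04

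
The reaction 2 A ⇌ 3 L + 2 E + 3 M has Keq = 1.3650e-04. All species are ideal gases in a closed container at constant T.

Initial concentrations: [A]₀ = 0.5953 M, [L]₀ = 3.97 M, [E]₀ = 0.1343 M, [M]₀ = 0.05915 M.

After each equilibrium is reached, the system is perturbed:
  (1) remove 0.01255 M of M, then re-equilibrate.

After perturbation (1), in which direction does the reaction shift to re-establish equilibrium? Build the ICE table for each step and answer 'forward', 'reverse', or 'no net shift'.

Direction: forward

Q₀ = 6.5905e-04 vs Keq = 1.3650e-04 ⇒ Q>K, reverse
Step 1:
                   A          L          E          M
  Initial     0.5953       3.97     0.1343    0.05915
  Change     0.01383   -0.02074   -0.01383   -0.02074
  Equil       0.6091      3.949     0.1205    0.03841
  solve Keq expr → x = -0.006914; check Q = 1.3650e-04
Then remove 0.01255 M of M.
Step 2:
                   A          L          E          M
  Initial     0.6091      3.949     0.1205    0.02586
  Change   -0.007143    0.01071   0.007143    0.01071
  Equil        0.602       3.96     0.1276    0.03657
  solve Keq expr → x = 0.003571; check Q = 1.3650e-04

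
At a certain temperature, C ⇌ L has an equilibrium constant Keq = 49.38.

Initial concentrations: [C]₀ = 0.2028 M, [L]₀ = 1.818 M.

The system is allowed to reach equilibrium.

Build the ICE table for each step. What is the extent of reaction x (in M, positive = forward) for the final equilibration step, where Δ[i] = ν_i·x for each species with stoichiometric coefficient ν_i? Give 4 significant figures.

x = 0.1627 M

Q₀ = 8.964 vs Keq = 49.38 ⇒ Q<K, forward
Step 1:
                    C           L
  init         0.2028       1.818
  Δ           -0.1627      0.1627
  eq          0.04011       1.981
  solve Keq expr → x = 0.1627; check Q = 49.38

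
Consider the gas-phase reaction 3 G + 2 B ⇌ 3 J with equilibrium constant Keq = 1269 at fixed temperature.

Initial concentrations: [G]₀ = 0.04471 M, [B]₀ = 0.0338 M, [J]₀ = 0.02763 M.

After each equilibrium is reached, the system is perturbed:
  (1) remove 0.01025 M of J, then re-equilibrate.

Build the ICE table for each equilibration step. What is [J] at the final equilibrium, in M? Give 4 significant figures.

Q₀ = 206.6 vs Keq = 1269 ⇒ Q<K, forward
Step 1:
                    G           B           J
  init        0.04471      0.0338     0.02763
  Δ         -0.008552   -0.005701    0.008552
  eq          0.03616      0.0281     0.03618
  solve Keq expr → x = 0.002851; check Q = 1269
Then remove 0.01025 M of J.
Step 2:
                    G           B           J
  init        0.03616      0.0281     0.02593
  Δ         -0.004072   -0.002715    0.004072
  eq          0.03209     0.02538        0.03
  solve Keq expr → x = 0.001357; check Q = 1269

[J]_eq = 0.03 M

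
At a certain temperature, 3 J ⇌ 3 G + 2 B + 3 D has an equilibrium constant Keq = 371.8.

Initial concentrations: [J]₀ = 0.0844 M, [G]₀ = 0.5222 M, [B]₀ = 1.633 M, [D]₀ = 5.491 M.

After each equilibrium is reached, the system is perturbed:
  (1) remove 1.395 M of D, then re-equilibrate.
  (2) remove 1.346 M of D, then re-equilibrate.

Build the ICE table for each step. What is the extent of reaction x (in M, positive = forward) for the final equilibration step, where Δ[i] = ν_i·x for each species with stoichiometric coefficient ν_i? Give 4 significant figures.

x = 0.01809 M

Q₀ = 1.0457e+05 vs Keq = 371.8 ⇒ Q>K, reverse
Step 1:
                  J         G         B         D
  init       0.0844    0.5222     1.633     5.491
  Δ          0.2124   -0.2124   -0.1416   -0.2124
  eq         0.2968    0.3098     1.491     5.279
  solve Keq expr → x = -0.07081; check Q = 371.8
Then remove 1.395 M of D.
Step 2:
                  J         G         B         D
  init       0.2968    0.3098     1.491     3.884
  Δ        -0.04255   0.04255   0.02837   0.04255
  eq         0.2543    0.3523      1.52     3.926
  solve Keq expr → x = 0.01418; check Q = 371.8
Then remove 1.346 M of D.
Step 3:
                  J         G         B         D
  init       0.2543    0.3523      1.52      2.58
  Δ        -0.05427   0.05427   0.03618   0.05427
  eq            0.2    0.4066     1.556     2.634
  solve Keq expr → x = 0.01809; check Q = 371.8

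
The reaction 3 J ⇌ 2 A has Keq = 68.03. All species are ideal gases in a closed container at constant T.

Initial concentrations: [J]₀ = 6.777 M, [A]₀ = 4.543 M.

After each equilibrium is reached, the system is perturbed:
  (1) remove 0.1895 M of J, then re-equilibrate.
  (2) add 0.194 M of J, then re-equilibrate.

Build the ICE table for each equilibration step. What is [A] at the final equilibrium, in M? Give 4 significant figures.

Q₀ = 0.06631 vs Keq = 68.03 ⇒ Q<K, forward
Step 1:
                    J           A
  I             6.777       4.543
  C            -5.766       3.844
  E             1.011       8.387
  solve Keq expr → x = 1.922; check Q = 68.03
Then remove 0.1895 M of J.
Step 2:
                    J           A
  I            0.8217       8.387
  C            0.1798     -0.1199
  E             1.002       8.267
  solve Keq expr → x = -0.05995; check Q = 68.03
Then add 0.194 M of J.
Step 3:
                    J           A
  I             1.196       8.267
  C           -0.1841      0.1227
  E             1.011        8.39
  solve Keq expr → x = 0.06137; check Q = 68.03

[A]_eq = 8.39 M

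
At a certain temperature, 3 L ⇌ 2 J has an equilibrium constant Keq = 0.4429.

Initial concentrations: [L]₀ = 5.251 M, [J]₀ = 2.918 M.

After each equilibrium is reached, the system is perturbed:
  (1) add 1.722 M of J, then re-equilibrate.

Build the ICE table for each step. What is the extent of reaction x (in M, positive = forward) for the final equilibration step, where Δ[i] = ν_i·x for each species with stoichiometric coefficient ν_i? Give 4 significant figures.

x = -0.2214 M

Q₀ = 0.05881 vs Keq = 0.4429 ⇒ Q<K, forward
Step 1:
                    L           J
  Initial       5.251       2.918
  Change       -1.859       1.239
  Equil         3.392       4.157
  solve Keq expr → x = 0.6197; check Q = 0.4429
Then add 1.722 M of J.
Step 2:
                    L           J
  Initial       3.392       5.879
  Change       0.6642     -0.4428
  Equil         4.056       5.437
  solve Keq expr → x = -0.2214; check Q = 0.4429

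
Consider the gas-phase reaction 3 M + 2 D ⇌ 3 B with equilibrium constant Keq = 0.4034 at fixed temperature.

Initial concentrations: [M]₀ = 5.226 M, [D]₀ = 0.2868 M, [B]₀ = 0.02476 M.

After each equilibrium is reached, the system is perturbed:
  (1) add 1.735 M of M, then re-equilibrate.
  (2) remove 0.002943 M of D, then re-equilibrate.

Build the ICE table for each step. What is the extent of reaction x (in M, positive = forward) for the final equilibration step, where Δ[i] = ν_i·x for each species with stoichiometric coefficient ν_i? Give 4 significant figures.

x = -0.001286 M

Q₀ = 1.2930e-06 vs Keq = 0.4034 ⇒ Q<K, forward
Step 1:
                    M           D           B
  init          5.226      0.2868     0.02476
  Δ           -0.3745     -0.2496      0.3745
  eq            4.852     0.03716      0.3992
  solve Keq expr → x = 0.1248; check Q = 0.4034
Then add 1.735 M of M.
Step 2:
                    M           D           B
  init          6.587     0.03716      0.3992
  Δ          -0.01795    -0.01197     0.01795
  eq            6.569      0.0252      0.4172
  solve Keq expr → x = 0.005983; check Q = 0.4034
Then remove 0.002943 M of D.
Step 3:
                    M           D           B
  init          6.569     0.02226      0.4172
  Δ          0.003858    0.002572   -0.003858
  eq            6.572     0.02483      0.4133
  solve Keq expr → x = -0.001286; check Q = 0.4034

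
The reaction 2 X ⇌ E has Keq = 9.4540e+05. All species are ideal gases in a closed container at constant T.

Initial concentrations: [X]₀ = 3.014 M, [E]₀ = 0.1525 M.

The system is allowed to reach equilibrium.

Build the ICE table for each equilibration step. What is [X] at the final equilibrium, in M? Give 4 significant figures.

Q₀ = 0.01679 vs Keq = 9.4540e+05 ⇒ Q<K, forward
Step 1:
                   X          E
  I            3.014     0.1525
  C           -3.013      1.506
  E         0.001325      1.659
  solve Keq expr → x = 1.506; check Q = 9.4540e+05

[X]_eq = 0.001325 M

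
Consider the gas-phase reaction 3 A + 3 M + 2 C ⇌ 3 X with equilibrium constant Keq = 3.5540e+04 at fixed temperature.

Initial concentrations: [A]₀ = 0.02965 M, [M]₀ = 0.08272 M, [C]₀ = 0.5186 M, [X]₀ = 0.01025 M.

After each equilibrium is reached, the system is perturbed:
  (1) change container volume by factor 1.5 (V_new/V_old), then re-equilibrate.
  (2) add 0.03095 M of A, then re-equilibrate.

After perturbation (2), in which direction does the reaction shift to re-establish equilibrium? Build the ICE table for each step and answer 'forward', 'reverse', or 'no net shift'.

Direction: forward

Q₀ = 271.4 vs Keq = 3.5540e+04 ⇒ Q<K, forward
Step 1:
                    A           M           C           X
  Initial     0.02965     0.08272      0.5186     0.01025
  Change     -0.01339    -0.01339   -0.008929     0.01339
  Equil       0.01626     0.06933      0.5097     0.02364
  solve Keq expr → x = 0.004464; check Q = 3.5540e+04
Then change container volume by factor 1.5 (V_new/V_old).
Step 2:
                    A           M           C           X
  Initial     0.01084     0.04622      0.3398     0.01576
  Change     0.003889    0.003889    0.002592   -0.003889
  Equil       0.01473     0.05011      0.3424     0.01187
  solve Keq expr → x = -0.001296; check Q = 3.5540e+04
Then add 0.03095 M of A.
Step 3:
                    A           M           C           X
  Initial     0.04568     0.05011      0.3424     0.01187
  Change     -0.01038    -0.01038   -0.006921     0.01038
  Equil       0.03529     0.03972      0.3355     0.02226
  solve Keq expr → x = 0.003461; check Q = 3.5540e+04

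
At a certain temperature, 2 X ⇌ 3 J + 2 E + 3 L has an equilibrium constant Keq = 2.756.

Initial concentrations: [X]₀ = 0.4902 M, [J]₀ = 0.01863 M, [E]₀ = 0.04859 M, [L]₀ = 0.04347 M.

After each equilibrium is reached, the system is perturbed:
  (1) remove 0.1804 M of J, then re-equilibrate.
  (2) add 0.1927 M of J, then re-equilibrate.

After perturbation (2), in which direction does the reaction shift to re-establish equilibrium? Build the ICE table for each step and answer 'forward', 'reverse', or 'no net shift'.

Direction: reverse

Q₀ = 5.2186e-12 vs Keq = 2.756 ⇒ Q<K, forward
Step 1:
                   X          J          E          L
  init        0.4902    0.01863    0.04859    0.04347
  Δ          -0.4134     0.6201     0.4134     0.6201
  eq         0.07679     0.6387      0.462     0.6636
  solve Keq expr → x = 0.2067; check Q = 2.756
Then remove 0.1804 M of J.
Step 2:
                   X          J          E          L
  init       0.07679     0.4583      0.462     0.6636
  Δ         -0.01972    0.02958    0.01972    0.02958
  eq         0.05707     0.4879     0.4817     0.6932
  solve Keq expr → x = 0.00986; check Q = 2.756
Then add 0.1927 M of J.
Step 3:
                   X          J          E          L
  init       0.05707     0.6806     0.4817     0.6932
  Δ          0.02103   -0.03154   -0.02103   -0.03154
  eq          0.0781     0.6491     0.4607     0.6616
  solve Keq expr → x = -0.01051; check Q = 2.756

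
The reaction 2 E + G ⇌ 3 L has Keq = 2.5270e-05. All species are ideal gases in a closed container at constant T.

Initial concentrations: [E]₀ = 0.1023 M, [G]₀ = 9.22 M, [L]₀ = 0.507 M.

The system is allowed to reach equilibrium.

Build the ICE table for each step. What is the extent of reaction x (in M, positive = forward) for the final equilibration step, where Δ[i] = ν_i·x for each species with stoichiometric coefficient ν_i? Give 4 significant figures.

x = -0.1575 M

Q₀ = 1.351 vs Keq = 2.5270e-05 ⇒ Q>K, reverse
Step 1:
                   E          G          L
  I           0.1023       9.22      0.507
  C            0.315     0.1575    -0.4724
  E           0.4173      9.377    0.03455
  solve Keq expr → x = -0.1575; check Q = 2.5270e-05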